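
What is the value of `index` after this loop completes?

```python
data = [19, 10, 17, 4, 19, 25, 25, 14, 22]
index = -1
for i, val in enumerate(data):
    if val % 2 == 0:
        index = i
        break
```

First even number index in [19, 10, 17, 4, 19, 25, 25, 14, 22]
`index` takes the values: -1 → 1

Answer: 1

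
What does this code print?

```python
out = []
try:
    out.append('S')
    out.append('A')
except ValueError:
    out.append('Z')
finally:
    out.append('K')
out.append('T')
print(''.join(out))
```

Execution trace: 'S' (try body) → 'A' (try body, no exception) → 'K' (finally) → 'T' (after the try/except). Output: SAKT

Answer: SAKT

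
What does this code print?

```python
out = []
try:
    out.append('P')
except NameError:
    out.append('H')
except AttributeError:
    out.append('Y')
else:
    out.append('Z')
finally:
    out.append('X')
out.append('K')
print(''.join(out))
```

Execution trace: 'P' (try body, no exception) → 'Z' (else) → 'X' (finally) → 'K' (after the try/except). Output: PZXK

Answer: PZXK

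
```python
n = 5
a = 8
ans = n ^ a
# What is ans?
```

Trace:
`n = 5` → n = 5
`a = 8` → a = 8
`ans = n ^ a` → ans = 13
So ans = 13

Answer: 13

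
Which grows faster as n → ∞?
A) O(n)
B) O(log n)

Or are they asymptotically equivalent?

O(n) vs O(log n): Higher order terms dominate.

Answer: A) O(n) grows faster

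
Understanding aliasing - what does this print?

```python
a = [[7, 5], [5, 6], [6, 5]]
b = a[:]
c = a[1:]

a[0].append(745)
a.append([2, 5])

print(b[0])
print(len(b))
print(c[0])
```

Key concept: slice with nested mutation.
Step by step:
`a = [[7, 5], [5, 6], [6, 5]]` → a = [[7, 5], [5, 6], [6, 5]]
`b = a[:]` → b = [[7, 5], [5, 6], [6, 5]]
`c = a[1:]` → c = [[5, 6], [6, 5]]
`a[0].append(745)` → a = [[7, 5, 745], [5, 6], [6, 5]]; b = [[7, 5, 745], [5, 6], [6, 5]]
`a.append([2, 5])` → a = [[7, 5, 745], [5, 6], [6, 5], [2, 5]]
`print(b[0])` → prints [7, 5, 745]
`print(len(b))` → prints 3
`print(c[0])` → prints [5, 6]

Answer:
[7, 5, 745]
3
[5, 6]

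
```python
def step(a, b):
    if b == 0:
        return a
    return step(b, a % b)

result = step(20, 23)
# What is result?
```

step(20, 23) -> step(23, 20) -> step(20, 3) -> step(3, 2) -> step(2, 1) -> step(1, 0) -> 1

Answer: 1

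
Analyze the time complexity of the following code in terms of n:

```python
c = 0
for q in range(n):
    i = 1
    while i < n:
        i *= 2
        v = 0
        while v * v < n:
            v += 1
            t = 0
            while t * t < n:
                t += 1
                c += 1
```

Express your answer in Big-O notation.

Each loop level contributes: n × log n × √n × √n. Multiplying the contributions gives O(n^2 log n).

Answer: O(n^2 log n)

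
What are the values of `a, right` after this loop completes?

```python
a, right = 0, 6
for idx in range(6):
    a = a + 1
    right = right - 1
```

a goes 0→6, right goes 6→0
`a, right` takes the values: (0, 6) → (1, 6) → (1, 5) → (2, 5) → (2, 4) → (3, 4) → (3, 3) → (4, 3) → (4, 2) → (5, 2) → (5, 1) → (6, 1) → (6, 0)

Answer: 6, 0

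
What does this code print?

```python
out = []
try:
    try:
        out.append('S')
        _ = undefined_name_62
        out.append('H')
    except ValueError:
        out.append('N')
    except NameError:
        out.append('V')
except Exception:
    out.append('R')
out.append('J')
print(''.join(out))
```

Execution trace: 'S' (inner try body) → 'V' (inner except NameError) → 'J' (after the try/except). Output: SVJ

Answer: SVJ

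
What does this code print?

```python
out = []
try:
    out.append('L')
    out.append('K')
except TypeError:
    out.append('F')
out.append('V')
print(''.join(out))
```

Execution trace: 'L' (try body) → 'K' (try body, no exception) → 'V' (after the try/except). Output: LKV

Answer: LKV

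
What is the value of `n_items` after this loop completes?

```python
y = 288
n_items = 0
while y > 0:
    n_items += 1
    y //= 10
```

Count digits by repeated division by 10
`n_items` takes the values: 0 → 1 → 2 → 3

Answer: 3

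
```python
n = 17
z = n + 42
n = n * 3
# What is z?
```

Trace:
`n = 17` → n = 17
`z = n + 42` → z = 59
`n = n * 3` → n = 51
So z = 59

Answer: 59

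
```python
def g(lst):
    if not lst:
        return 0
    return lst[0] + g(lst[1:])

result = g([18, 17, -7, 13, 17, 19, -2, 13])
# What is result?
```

18 + 17 + (-7) + 13 + 17 + 19 + (-2) + 13 + 0 = 88

Answer: 88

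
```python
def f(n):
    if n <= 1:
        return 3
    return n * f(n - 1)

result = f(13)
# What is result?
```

f(13) = 13 * 12 * 11 * 10 * 9 * 8 * 7 * 6 * 5 * 4 * 3 * 2 * 3 = 18681062400

Answer: 18681062400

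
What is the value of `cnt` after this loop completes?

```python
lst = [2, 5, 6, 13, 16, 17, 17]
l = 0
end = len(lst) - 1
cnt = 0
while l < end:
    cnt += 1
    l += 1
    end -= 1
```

Iterations until pointers meet (list length 7)
`cnt` takes the values: 0 → 1 → 2 → 3

Answer: 3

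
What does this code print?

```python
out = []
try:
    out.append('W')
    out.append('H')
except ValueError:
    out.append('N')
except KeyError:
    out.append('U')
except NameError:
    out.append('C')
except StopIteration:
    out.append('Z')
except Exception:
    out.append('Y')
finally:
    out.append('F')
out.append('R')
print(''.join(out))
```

Execution trace: 'W' (try body) → 'H' (try body, no exception) → 'F' (finally) → 'R' (after the try/except). Output: WHFR

Answer: WHFR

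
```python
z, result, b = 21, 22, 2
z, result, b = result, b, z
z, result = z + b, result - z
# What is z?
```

Trace:
`z, result, b = 21, 22, 2` → z = 21; result = 22; b = 2
`z, result, b = result, b, z` → z = 22; result = 2; b = 21
`z, result = z + b, result - z` → z = 43; result = -20
So z = 43

Answer: 43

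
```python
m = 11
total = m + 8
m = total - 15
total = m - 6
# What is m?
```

Trace:
`m = 11` → m = 11
`total = m + 8` → total = 19
`m = total - 15` → m = 4
`total = m - 6` → total = -2
So m = 4

Answer: 4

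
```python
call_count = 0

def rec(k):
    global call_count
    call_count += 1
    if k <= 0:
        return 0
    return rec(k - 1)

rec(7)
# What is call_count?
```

Linear recursion stepping by 1: 8 calls from k=7 down to ≤0.

Answer: 8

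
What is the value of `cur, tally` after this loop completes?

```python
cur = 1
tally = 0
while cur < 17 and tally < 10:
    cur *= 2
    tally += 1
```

Double until >= 17 or 10 iterations
`cur, tally` takes the values: (1, 0) → (2, 0) → (2, 1) → (4, 1) → (4, 2) → (8, 2) → (8, 3) → (16, 3) → (16, 4) → (32, 4) → (32, 5)

Answer: 32, 5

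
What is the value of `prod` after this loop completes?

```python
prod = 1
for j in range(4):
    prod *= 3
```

3^4 = 81
`prod` takes the values: 1 → 3 → 9 → 27 → 81

Answer: 81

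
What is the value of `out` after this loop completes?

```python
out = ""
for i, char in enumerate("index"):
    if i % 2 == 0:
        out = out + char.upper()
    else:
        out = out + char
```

Uppercase even positions in 'index'
`out` takes the values: "" → "I" → "In" → "InD" → "InDe" → "InDeX"

Answer: "InDeX"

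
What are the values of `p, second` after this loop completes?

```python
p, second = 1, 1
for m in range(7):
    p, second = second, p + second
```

Fibonacci: after 7 iterations
`p, second` takes the values: (1, 1) → (1, 2) → (2, 3) → (3, 5) → (5, 8) → (8, 13) → (13, 21) → (21, 34)

Answer: 21, 34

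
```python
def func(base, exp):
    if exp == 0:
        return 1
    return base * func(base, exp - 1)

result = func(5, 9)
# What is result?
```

func(5, 9) = 5 * 5 * 5 * 5 * 5 * 5 * 5 * 5 * 5 = 1953125

Answer: 1953125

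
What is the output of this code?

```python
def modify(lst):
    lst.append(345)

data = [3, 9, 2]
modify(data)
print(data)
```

Key concept: function modifies passed list.
Step by step:
`data = [3, 9, 2]` → data = [3, 9, 2]
`modify(data)` → data = [3, 9, 2, 345]
`print(data)` → prints [3, 9, 2, 345]

Answer: [3, 9, 2, 345]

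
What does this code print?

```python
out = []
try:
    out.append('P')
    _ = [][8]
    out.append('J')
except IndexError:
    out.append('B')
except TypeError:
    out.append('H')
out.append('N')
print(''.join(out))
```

Execution trace: 'P' (try body) → 'B' (except IndexError) → 'N' (after the try/except). Output: PBN

Answer: PBN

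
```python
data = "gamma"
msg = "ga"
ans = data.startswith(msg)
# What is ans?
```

Trace:
`data = "gamma"` → data = 'gamma'
`msg = "ga"` → msg = 'ga'
`ans = data.startswith(msg)` → ans = True
So ans = True

Answer: True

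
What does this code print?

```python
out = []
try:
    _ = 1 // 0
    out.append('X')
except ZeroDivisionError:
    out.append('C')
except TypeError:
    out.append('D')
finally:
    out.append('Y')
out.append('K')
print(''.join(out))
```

Execution trace: 'C' (except ZeroDivisionError) → 'Y' (finally) → 'K' (after the try/except). Output: CYK

Answer: CYK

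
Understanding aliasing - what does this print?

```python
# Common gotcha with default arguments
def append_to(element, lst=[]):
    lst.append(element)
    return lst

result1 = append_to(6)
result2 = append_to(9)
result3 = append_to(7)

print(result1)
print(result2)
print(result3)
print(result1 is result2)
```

Key concept: mutable default argument gotcha.
Step by step:
`result1 = append_to(6)` → result1 = [6]
`result2 = append_to(9)` → result1 = [6, 9] (same object as result2); result2 = [6, 9] (same object as result1)
`result3 = append_to(7)` → result1 = [6, 9, 7] (same object as result2, result3); result2 = [6, 9, 7] (same object as result1, result3); result3 = [6, 9, 7] (same object as result1, result2)
`print(result1)` → prints [6, 9, 7]
`print(result2)` → prints [6, 9, 7]
`print(result3)` → prints [6, 9, 7]
`print(result1 is result2)` → prints True

Answer:
[6, 9, 7]
[6, 9, 7]
[6, 9, 7]
True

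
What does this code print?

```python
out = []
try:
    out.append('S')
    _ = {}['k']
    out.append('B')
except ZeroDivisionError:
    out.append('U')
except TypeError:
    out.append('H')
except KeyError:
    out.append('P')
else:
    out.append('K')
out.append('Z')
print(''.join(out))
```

Execution trace: 'S' (try body) → 'P' (except KeyError) → 'Z' (after the try/except). Output: SPZ

Answer: SPZ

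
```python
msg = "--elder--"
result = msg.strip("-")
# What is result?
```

Trace:
`msg = "--elder--"` → msg = '--elder--'
`result = msg.strip("-")` → result = 'elder'
So result = 'elder'

Answer: 'elder'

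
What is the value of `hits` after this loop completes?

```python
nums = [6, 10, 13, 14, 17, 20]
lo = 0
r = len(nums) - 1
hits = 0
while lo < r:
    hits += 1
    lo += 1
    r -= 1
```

Iterations until pointers meet (list length 6)
`hits` takes the values: 0 → 1 → 2 → 3

Answer: 3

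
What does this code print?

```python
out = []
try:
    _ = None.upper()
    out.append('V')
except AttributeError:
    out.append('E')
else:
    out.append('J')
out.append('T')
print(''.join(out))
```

Execution trace: 'E' (except AttributeError) → 'T' (after the try/except). Output: ET

Answer: ET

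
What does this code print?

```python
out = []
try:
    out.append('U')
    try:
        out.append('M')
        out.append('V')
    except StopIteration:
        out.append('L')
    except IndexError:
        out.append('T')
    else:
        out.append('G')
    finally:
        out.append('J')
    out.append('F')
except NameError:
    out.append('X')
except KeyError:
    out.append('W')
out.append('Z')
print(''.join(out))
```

Execution trace: 'U' (try body) → 'M' (inner try body) → 'V' (inner try body, no exception) → 'G' (inner else) → 'J' (inner finally) → 'F' (try body, no exception) → 'Z' (after the try/except). Output: UMVGJFZ

Answer: UMVGJFZ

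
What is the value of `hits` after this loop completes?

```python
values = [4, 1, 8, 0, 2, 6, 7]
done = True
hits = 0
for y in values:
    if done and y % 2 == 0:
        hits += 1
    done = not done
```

Count even values at even positions
`hits` takes the values: 0 → 1 → 2 → 3

Answer: 3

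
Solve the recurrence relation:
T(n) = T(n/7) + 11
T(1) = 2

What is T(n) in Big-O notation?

Each step divides n by 7 and adds 11. After log_7(n) steps we reach T(1)=2. So T(n) = 11·log_7(n) + 2 = O(log n).

Answer: O(log n)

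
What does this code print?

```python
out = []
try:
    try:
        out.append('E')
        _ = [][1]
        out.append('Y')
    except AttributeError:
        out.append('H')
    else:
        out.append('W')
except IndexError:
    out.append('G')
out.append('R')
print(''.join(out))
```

Execution trace: 'E' (try body) → 'G' (outer except IndexError) → 'R' (after the try/except). Output: EGR

Answer: EGR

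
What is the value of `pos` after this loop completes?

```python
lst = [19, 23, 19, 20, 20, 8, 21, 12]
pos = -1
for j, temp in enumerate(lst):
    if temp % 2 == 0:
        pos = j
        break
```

First even number index in [19, 23, 19, 20, 20, 8, 21, 12]
`pos` takes the values: -1 → 3

Answer: 3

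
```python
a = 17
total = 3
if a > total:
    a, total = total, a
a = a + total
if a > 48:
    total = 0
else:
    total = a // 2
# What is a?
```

Trace:
`a = 17` → a = 17
`total = 3` → total = 3
`if a > total: ...` → a > total is True → a = 3; total = 17
`a = a + total` → a = 20
`if a > 48: ...` → a > 48 is False, take else branch → total = 10
So a = 20

Answer: 20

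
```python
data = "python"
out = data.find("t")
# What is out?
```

Trace:
`data = "python"` → data = 'python'
`out = data.find("t")` → out = 2
So out = 2

Answer: 2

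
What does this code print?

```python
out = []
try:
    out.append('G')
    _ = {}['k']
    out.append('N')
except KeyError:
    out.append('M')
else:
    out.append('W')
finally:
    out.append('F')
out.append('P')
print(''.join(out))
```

Execution trace: 'G' (try body) → 'M' (except KeyError) → 'F' (finally) → 'P' (after the try/except). Output: GMFP

Answer: GMFP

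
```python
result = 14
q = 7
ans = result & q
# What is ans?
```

Trace:
`result = 14` → result = 14
`q = 7` → q = 7
`ans = result & q` → ans = 6
So ans = 6

Answer: 6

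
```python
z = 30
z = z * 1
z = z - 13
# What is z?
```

Trace:
`z = 30` → z = 30
`z = z * 1` → z = 30
`z = z - 13` → z = 17
So z = 17

Answer: 17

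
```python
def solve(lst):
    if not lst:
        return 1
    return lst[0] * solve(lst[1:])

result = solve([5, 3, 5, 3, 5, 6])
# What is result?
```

Product over [5, 3, 5, 3, 5, 6] = 5 * 3 * 5 * 3 * 5 * 6 = 6750

Answer: 6750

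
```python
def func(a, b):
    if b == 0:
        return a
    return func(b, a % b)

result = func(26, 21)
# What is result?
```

func(26, 21) -> func(21, 5) -> func(5, 1) -> func(1, 0) -> 1

Answer: 1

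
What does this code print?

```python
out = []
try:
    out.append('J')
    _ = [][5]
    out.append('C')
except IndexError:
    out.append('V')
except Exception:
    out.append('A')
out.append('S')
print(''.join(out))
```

Execution trace: 'J' (try body) → 'V' (except IndexError) → 'S' (after the try/except). Output: JVS

Answer: JVS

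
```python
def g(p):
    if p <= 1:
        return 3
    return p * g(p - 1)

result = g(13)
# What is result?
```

g(13) = 13 * 12 * 11 * 10 * 9 * 8 * 7 * 6 * 5 * 4 * 3 * 2 * 3 = 18681062400

Answer: 18681062400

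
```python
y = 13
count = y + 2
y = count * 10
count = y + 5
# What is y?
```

Trace:
`y = 13` → y = 13
`count = y + 2` → count = 15
`y = count * 10` → y = 150
`count = y + 5` → count = 155
So y = 150

Answer: 150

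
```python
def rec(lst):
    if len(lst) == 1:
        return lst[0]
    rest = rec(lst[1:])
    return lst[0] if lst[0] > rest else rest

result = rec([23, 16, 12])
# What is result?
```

Recursive max over [23, 16, 12] = 23

Answer: 23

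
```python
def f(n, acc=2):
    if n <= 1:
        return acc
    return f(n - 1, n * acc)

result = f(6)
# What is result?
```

Accumulator trace (n, acc): (6, 2) -> (5, 12) -> (4, 60) -> (3, 240) -> (2, 720) -> (1, 1440) -> return 1440

Answer: 1440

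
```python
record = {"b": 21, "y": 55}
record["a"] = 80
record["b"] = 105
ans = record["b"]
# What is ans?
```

Trace:
`record = {"b": 21, "y": 55}` → record = {'b': 21, 'y': 55}
`record["a"] = 80` → record = {'b': 21, 'y': 55, 'a': 80}
`record["b"] = 105` → record = {'b': 105, 'y': 55, 'a': 80}
`ans = record["b"]` → ans = 105
So ans = 105

Answer: 105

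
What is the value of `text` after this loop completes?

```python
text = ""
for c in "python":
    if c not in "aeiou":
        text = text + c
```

Remove vowels from 'python'
`text` takes the values: "" → "p" → "py" → "pyt" → "pyth" → "pythn"

Answer: "pythn"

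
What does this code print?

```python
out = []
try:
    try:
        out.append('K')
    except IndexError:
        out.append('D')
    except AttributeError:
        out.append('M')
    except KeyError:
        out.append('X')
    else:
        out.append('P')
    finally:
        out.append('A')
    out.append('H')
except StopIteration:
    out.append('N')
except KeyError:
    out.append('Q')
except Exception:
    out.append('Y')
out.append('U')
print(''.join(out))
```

Execution trace: 'K' (inner try body, no exception) → 'P' (inner else) → 'A' (inner finally) → 'H' (try body, no exception) → 'U' (after the try/except). Output: KPAHU

Answer: KPAHU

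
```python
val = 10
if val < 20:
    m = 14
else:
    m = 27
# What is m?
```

Trace:
`val = 10` → val = 10
`if val < 20: ...` → val < 20 is True → m = 14
So m = 14

Answer: 14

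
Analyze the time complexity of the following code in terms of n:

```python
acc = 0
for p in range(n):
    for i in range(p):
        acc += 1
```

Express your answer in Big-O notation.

Each loop level contributes: n × n. Multiplying the contributions gives O(n^2).

Answer: O(n^2)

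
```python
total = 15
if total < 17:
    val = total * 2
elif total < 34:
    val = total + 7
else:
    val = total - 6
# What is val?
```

Trace:
`total = 15` → total = 15
`if total < 17: ...` → total < 17 is True → val = 30
So val = 30

Answer: 30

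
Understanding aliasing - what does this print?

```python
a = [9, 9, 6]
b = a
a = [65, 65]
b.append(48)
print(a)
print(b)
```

Key concept: rebinding vs mutation: a is rebound to a new list, b still points at the original.
Step by step:
`a = [9, 9, 6]` → a = [9, 9, 6]
`b = a` → b = [9, 9, 6] (same object as a)
`a = [65, 65]` → a = [65, 65]
`b.append(48)` → b = [9, 9, 6, 48]
`print(a)` → prints [65, 65]
`print(b)` → prints [9, 9, 6, 48]

Answer:
[65, 65]
[9, 9, 6, 48]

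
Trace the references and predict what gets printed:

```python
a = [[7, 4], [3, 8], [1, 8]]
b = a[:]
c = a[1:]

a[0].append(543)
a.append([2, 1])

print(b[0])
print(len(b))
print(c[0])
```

Key concept: slice with nested mutation.
Step by step:
`a = [[7, 4], [3, 8], [1, 8]]` → a = [[7, 4], [3, 8], [1, 8]]
`b = a[:]` → b = [[7, 4], [3, 8], [1, 8]]
`c = a[1:]` → c = [[3, 8], [1, 8]]
`a[0].append(543)` → a = [[7, 4, 543], [3, 8], [1, 8]]; b = [[7, 4, 543], [3, 8], [1, 8]]
`a.append([2, 1])` → a = [[7, 4, 543], [3, 8], [1, 8], [2, 1]]
`print(b[0])` → prints [7, 4, 543]
`print(len(b))` → prints 3
`print(c[0])` → prints [3, 8]

Answer:
[7, 4, 543]
3
[3, 8]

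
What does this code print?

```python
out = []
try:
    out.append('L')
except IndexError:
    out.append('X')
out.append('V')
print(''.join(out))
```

Execution trace: 'L' (try body, no exception) → 'V' (after the try/except). Output: LV

Answer: LV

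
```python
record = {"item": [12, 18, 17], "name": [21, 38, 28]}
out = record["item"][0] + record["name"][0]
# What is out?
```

Trace:
`record = {"item": [12, 18, 17], "name": [21, 38, 28]}` → record = {'item': [12, 18, 17], 'name': [21, 38, 28]}
`out = record["item"][0] + record["name"][0]` → out = 33
So out = 33

Answer: 33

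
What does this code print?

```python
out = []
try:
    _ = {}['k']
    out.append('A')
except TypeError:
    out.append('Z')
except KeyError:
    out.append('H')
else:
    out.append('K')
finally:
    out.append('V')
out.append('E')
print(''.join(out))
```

Execution trace: 'H' (except KeyError) → 'V' (finally) → 'E' (after the try/except). Output: HVE

Answer: HVE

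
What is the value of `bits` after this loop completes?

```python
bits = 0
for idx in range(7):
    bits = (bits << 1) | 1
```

Build 7 consecutive 1-bits: 0b1111111
`bits` takes the values: 0 → 1 → 3 → 7 → 15 → 31 → 63 → 127

Answer: 127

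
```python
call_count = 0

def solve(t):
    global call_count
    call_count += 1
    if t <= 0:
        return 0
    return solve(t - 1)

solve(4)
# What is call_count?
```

Linear recursion stepping by 1: 5 calls from t=4 down to ≤0.

Answer: 5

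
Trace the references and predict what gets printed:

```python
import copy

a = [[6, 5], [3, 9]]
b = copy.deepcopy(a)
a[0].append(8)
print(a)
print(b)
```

Key concept: deep copy is fully independent.
Step by step:
`a = [[6, 5], [3, 9]]` → a = [[6, 5], [3, 9]]
`b = copy.deepcopy(a)` → b = [[6, 5], [3, 9]]
`a[0].append(8)` → a = [[6, 5, 8], [3, 9]]
`print(a)` → prints [[6, 5, 8], [3, 9]]
`print(b)` → prints [[6, 5], [3, 9]]

Answer:
[[6, 5, 8], [3, 9]]
[[6, 5], [3, 9]]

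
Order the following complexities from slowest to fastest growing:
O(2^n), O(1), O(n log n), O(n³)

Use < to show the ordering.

Ordered by growth rate: O(1) < O(n log n) < O(n³) < O(2^n)

Answer: O(1) < O(n log n) < O(n³) < O(2^n)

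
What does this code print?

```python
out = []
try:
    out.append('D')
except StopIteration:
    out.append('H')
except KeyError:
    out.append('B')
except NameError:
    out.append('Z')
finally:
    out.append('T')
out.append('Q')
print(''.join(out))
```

Execution trace: 'D' (try body, no exception) → 'T' (finally) → 'Q' (after the try/except). Output: DTQ

Answer: DTQ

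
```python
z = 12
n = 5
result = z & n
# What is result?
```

Trace:
`z = 12` → z = 12
`n = 5` → n = 5
`result = z & n` → result = 4
So result = 4

Answer: 4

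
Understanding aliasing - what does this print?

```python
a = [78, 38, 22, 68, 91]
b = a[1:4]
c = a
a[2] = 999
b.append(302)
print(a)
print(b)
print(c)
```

Key concept: slice vs alias.
Step by step:
`a = [78, 38, 22, 68, 91]` → a = [78, 38, 22, 68, 91]
`b = a[1:4]` → b = [38, 22, 68]
`c = a` → c = [78, 38, 22, 68, 91] (same object as a)
`a[2] = 999` → a = [78, 38, 999, 68, 91] (same object as c); c = [78, 38, 999, 68, 91] (same object as a)
`b.append(302)` → b = [38, 22, 68, 302]
`print(a)` → prints [78, 38, 999, 68, 91]
`print(b)` → prints [38, 22, 68, 302]
`print(c)` → prints [78, 38, 999, 68, 91]

Answer:
[78, 38, 999, 68, 91]
[38, 22, 68, 302]
[78, 38, 999, 68, 91]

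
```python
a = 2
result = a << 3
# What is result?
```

Trace:
`a = 2` → a = 2
`result = a << 3` → result = 16
So result = 16

Answer: 16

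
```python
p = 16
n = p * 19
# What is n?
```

Trace:
`p = 16` → p = 16
`n = p * 19` → n = 304
So n = 304

Answer: 304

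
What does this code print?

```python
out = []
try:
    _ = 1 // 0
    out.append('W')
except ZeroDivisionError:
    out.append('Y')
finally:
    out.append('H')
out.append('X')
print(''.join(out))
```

Execution trace: 'Y' (except ZeroDivisionError) → 'H' (finally) → 'X' (after the try/except). Output: YHX

Answer: YHX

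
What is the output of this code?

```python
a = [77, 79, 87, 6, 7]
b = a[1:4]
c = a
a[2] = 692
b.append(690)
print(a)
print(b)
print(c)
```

Key concept: slice vs alias.
Step by step:
`a = [77, 79, 87, 6, 7]` → a = [77, 79, 87, 6, 7]
`b = a[1:4]` → b = [79, 87, 6]
`c = a` → c = [77, 79, 87, 6, 7] (same object as a)
`a[2] = 692` → a = [77, 79, 692, 6, 7] (same object as c); c = [77, 79, 692, 6, 7] (same object as a)
`b.append(690)` → b = [79, 87, 6, 690]
`print(a)` → prints [77, 79, 692, 6, 7]
`print(b)` → prints [79, 87, 6, 690]
`print(c)` → prints [77, 79, 692, 6, 7]

Answer:
[77, 79, 692, 6, 7]
[79, 87, 6, 690]
[77, 79, 692, 6, 7]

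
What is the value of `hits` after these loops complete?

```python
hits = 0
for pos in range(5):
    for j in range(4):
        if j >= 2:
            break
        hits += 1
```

Inner breaks at 2, outer runs 5 times
`hits` takes the values: 0 → 1 → 2 → 3 → 4 → 5 → 6 → 7 → 8 → 9 → 10

Answer: 10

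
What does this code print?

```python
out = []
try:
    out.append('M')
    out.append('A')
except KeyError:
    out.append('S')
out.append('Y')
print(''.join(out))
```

Execution trace: 'M' (try body) → 'A' (try body, no exception) → 'Y' (after the try/except). Output: MAY

Answer: MAY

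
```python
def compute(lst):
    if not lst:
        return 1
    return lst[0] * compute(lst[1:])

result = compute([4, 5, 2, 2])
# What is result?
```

Product over [4, 5, 2, 2] = 4 * 5 * 2 * 2 = 80

Answer: 80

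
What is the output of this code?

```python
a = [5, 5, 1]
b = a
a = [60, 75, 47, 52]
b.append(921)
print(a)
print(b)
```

Key concept: rebinding vs mutation: a is rebound to a new list, b still points at the original.
Step by step:
`a = [5, 5, 1]` → a = [5, 5, 1]
`b = a` → b = [5, 5, 1] (same object as a)
`a = [60, 75, 47, 52]` → a = [60, 75, 47, 52]
`b.append(921)` → b = [5, 5, 1, 921]
`print(a)` → prints [60, 75, 47, 52]
`print(b)` → prints [5, 5, 1, 921]

Answer:
[60, 75, 47, 52]
[5, 5, 1, 921]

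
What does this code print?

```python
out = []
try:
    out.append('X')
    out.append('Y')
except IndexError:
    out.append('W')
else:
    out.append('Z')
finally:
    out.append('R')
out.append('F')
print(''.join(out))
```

Execution trace: 'X' (try body) → 'Y' (try body, no exception) → 'Z' (else) → 'R' (finally) → 'F' (after the try/except). Output: XYZRF

Answer: XYZRF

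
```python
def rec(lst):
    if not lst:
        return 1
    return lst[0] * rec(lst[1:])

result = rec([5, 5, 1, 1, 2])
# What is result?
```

Product over [5, 5, 1, 1, 2] = 5 * 5 * 1 * 1 * 2 = 50

Answer: 50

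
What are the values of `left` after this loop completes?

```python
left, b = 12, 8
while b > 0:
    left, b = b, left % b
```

GCD of 12 and 8
`left` takes the values: 12 → 8 → 4

Answer: 4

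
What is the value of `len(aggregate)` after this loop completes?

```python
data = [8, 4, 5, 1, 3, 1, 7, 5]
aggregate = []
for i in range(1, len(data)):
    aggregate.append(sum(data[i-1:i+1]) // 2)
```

Number of 2-element averages
`aggregate` takes the values: [] → [6] → [6, 4] → [6, 4, 3] → [6, 4, 3, 2] → [6, 4, 3, 2, 2] → [6, 4, 3, 2, 2, 4] → [6, 4, 3, 2, 2, 4, 6]
So `len(aggregate)` = 7

Answer: 7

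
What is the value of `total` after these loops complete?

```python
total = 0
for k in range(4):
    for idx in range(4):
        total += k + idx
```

Sum of all k+idx for k,idx in 4x4
`total` takes the values: 0 → 1 → 3 → 6 → 7 → 9 → 12 → 16 → 18 → 21 → 25 → 30 → 33 → 37 → 42 → 48

Answer: 48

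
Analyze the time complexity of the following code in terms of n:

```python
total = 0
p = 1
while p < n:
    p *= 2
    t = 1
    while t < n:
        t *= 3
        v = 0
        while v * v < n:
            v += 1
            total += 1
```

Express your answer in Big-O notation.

Each loop level contributes: log n × log n × √n. Multiplying the contributions gives O(√n log² n).

Answer: O(√n log² n)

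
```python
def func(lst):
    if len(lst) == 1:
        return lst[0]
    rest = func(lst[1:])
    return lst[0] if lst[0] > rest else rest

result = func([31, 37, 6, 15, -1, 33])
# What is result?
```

Recursive max over [31, 37, 6, 15, -1, 33] = 37

Answer: 37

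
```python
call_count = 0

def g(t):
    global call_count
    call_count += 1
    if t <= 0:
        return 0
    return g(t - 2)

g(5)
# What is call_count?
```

Linear recursion stepping by 2: 4 calls from t=5 down to ≤0.

Answer: 4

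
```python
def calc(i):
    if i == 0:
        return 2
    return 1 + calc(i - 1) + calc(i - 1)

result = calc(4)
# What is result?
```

calc(i) = 1 + 2·calc(i-1), calc(0)=2. Closed form: (2+1)·2^4 - 1 = 47.

Answer: 47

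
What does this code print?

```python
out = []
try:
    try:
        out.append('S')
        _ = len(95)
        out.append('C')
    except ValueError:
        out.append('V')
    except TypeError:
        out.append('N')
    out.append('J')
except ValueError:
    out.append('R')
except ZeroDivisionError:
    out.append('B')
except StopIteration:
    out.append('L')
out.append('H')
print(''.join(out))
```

Execution trace: 'S' (inner try body) → 'N' (inner except TypeError) → 'J' (try body, no exception) → 'H' (after the try/except). Output: SNJH

Answer: SNJH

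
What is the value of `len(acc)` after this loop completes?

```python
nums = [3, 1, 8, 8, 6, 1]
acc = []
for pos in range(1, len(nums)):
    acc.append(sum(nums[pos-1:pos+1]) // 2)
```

Number of 2-element averages
`acc` takes the values: [] → [2] → [2, 4] → [2, 4, 8] → [2, 4, 8, 7] → [2, 4, 8, 7, 3]
So `len(acc)` = 5

Answer: 5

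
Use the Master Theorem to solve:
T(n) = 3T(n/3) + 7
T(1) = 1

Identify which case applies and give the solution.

a=3, b=3, f(n)=7. log_3(3) = 1. Since c=0 < 1, Case 1 applies: T(n) = Θ(n^log_b(a)) = O(n).

Answer: O(n) - Case 1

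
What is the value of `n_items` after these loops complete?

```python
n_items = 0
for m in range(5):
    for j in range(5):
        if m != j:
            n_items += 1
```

5² - 5 (exclude diagonal)
`n_items` takes the values: 0 → 1 → 2 → 3 → 4 → 5 → 6 → 7 → 8 → 9 → 10 → 11 → 12 → 13 → 14 → 15 → 16 → 17 → 18 → 19 → 20

Answer: 20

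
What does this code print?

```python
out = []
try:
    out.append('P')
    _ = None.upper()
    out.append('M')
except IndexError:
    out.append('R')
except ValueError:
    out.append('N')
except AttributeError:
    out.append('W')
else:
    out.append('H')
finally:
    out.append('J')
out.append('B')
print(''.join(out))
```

Execution trace: 'P' (try body) → 'W' (except AttributeError) → 'J' (finally) → 'B' (after the try/except). Output: PWJB

Answer: PWJB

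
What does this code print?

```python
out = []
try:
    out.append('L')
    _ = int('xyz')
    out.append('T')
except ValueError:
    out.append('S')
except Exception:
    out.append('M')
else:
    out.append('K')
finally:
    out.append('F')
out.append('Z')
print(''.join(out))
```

Execution trace: 'L' (try body) → 'S' (except ValueError) → 'F' (finally) → 'Z' (after the try/except). Output: LSFZ

Answer: LSFZ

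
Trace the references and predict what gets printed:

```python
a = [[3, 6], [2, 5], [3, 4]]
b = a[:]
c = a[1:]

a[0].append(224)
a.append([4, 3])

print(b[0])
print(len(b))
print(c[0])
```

Key concept: slice with nested mutation.
Step by step:
`a = [[3, 6], [2, 5], [3, 4]]` → a = [[3, 6], [2, 5], [3, 4]]
`b = a[:]` → b = [[3, 6], [2, 5], [3, 4]]
`c = a[1:]` → c = [[2, 5], [3, 4]]
`a[0].append(224)` → a = [[3, 6, 224], [2, 5], [3, 4]]; b = [[3, 6, 224], [2, 5], [3, 4]]
`a.append([4, 3])` → a = [[3, 6, 224], [2, 5], [3, 4], [4, 3]]
`print(b[0])` → prints [3, 6, 224]
`print(len(b))` → prints 3
`print(c[0])` → prints [2, 5]

Answer:
[3, 6, 224]
3
[2, 5]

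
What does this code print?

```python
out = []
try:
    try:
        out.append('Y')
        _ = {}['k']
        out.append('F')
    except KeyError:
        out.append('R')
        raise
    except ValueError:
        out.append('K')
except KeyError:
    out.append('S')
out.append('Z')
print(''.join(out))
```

Execution trace: 'Y' (inner try body) → 'R' (inner except KeyError) → 'S' (outer except KeyError) → 'Z' (after the try/except). Output: YRSZ

Answer: YRSZ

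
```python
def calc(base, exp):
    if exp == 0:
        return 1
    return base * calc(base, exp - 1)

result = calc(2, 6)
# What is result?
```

calc(2, 6) = 2 * 2 * 2 * 2 * 2 * 2 = 64

Answer: 64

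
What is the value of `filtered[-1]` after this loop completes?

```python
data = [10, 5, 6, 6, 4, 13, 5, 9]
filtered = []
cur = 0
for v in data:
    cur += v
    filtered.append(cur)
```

Cumulative sum ends at 58
`filtered` takes the values: [] → [10] → [10, 15] → [10, 15, 21] → [10, 15, 21, 27] → [10, 15, 21, 27, 31] → [10, 15, 21, 27, 31, 44] → [10, 15, 21, 27, 31, 44, 49] → [10, 15, 21, 27, 31, 44, 49, 58]
So `filtered[-1]` = 58

Answer: 58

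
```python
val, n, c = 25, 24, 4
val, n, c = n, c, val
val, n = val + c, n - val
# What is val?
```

Trace:
`val, n, c = 25, 24, 4` → val = 25; n = 24; c = 4
`val, n, c = n, c, val` → val = 24; n = 4; c = 25
`val, n = val + c, n - val` → val = 49; n = -20
So val = 49

Answer: 49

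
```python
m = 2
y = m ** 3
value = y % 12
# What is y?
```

Trace:
`m = 2` → m = 2
`y = m ** 3` → y = 8
`value = y % 12` → value = 8
So y = 8

Answer: 8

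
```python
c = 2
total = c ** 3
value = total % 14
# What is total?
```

Trace:
`c = 2` → c = 2
`total = c ** 3` → total = 8
`value = total % 14` → value = 8
So total = 8

Answer: 8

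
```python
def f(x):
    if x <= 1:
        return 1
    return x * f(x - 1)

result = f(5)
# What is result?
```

f(5) = 5 * 4 * 3 * 2 * 1 = 120

Answer: 120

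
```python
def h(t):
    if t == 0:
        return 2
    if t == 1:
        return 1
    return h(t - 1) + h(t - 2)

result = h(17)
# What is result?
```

Build up from base cases: h(0)=2, h(1)=1, h(2)=3, h(3)=4, h(4)=7, h(5)=11, h(6)=18, ..., h(17)=3571

Answer: 3571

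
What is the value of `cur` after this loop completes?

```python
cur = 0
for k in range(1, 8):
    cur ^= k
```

XOR of 1 to 7
`cur` takes the values: 0 → 1 → 3 → 0 → 4 → 1 → 7 → 0

Answer: 0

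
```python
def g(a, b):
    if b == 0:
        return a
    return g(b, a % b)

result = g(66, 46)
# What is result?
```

g(66, 46) -> g(46, 20) -> g(20, 6) -> g(6, 2) -> g(2, 0) -> 2

Answer: 2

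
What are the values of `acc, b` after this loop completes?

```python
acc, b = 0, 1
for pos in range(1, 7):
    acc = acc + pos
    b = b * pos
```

Sum and factorial of 1 to 6
`acc, b` takes the values: (0, 1) → (1, 1) → (3, 1) → (3, 2) → (6, 2) → (6, 6) → (10, 6) → (10, 24) → (15, 24) → (15, 120) → (21, 120) → (21, 720)

Answer: 21, 720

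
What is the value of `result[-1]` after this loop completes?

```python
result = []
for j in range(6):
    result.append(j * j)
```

Last element of squares 0 to 5
`result` takes the values: [] → [0] → [0, 1] → [0, 1, 4] → [0, 1, 4, 9] → [0, 1, 4, 9, 16] → [0, 1, 4, 9, 16, 25]
So `result[-1]` = 25

Answer: 25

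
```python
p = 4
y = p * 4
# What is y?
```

Trace:
`p = 4` → p = 4
`y = p * 4` → y = 16
So y = 16

Answer: 16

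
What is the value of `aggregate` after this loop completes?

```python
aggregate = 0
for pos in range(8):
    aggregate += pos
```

Sum of 0 to 7 = 28
`aggregate` takes the values: 0 → 1 → 3 → 6 → 10 → 15 → 21 → 28

Answer: 28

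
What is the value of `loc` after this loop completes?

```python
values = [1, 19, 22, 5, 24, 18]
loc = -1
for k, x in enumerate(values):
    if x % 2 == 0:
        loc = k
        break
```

First even number index in [1, 19, 22, 5, 24, 18]
`loc` takes the values: -1 → 2

Answer: 2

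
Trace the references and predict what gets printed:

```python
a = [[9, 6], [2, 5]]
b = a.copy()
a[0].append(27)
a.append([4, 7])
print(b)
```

Key concept: shallow copy with nested lists.
Step by step:
`a = [[9, 6], [2, 5]]` → a = [[9, 6], [2, 5]]
`b = a.copy()` → b = [[9, 6], [2, 5]]
`a[0].append(27)` → a = [[9, 6, 27], [2, 5]]; b = [[9, 6, 27], [2, 5]]
`a.append([4, 7])` → a = [[9, 6, 27], [2, 5], [4, 7]]
`print(b)` → prints [[9, 6, 27], [2, 5]]

Answer: [[9, 6, 27], [2, 5]]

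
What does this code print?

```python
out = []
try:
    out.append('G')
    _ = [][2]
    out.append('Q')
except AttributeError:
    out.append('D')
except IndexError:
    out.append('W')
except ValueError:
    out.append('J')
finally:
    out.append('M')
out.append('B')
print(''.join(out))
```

Execution trace: 'G' (try body) → 'W' (except IndexError) → 'M' (finally) → 'B' (after the try/except). Output: GWMB

Answer: GWMB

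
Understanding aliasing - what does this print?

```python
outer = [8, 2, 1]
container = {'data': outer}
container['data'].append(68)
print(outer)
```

Key concept: dict holds reference to list.
Step by step:
`outer = [8, 2, 1]` → outer = [8, 2, 1]
`container = {'data': outer}` → container = {'data': [8, 2, 1]}
`container['data'].append(68)` → outer = [8, 2, 1, 68]; container = {'data': [8, 2, 1, 68]}
`print(outer)` → prints [8, 2, 1, 68]

Answer: [8, 2, 1, 68]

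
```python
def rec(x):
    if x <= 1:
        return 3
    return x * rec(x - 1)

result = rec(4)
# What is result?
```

rec(4) = 4 * 3 * 2 * 3 = 72

Answer: 72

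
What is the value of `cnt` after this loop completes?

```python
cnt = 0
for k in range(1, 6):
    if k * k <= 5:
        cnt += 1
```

Count numbers where k² ≤ 5
`cnt` takes the values: 0 → 1 → 2

Answer: 2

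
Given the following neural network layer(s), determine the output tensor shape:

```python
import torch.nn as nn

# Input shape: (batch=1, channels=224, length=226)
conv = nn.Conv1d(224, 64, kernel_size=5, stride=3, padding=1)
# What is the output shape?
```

Input: (1, 224, 226) -> Output: (1, 64, 75)

Answer: (1, 64, 75)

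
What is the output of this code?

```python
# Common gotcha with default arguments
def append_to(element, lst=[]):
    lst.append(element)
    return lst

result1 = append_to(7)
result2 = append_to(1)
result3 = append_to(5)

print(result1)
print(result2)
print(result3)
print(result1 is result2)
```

Key concept: mutable default argument gotcha.
Step by step:
`result1 = append_to(7)` → result1 = [7]
`result2 = append_to(1)` → result1 = [7, 1] (same object as result2); result2 = [7, 1] (same object as result1)
`result3 = append_to(5)` → result1 = [7, 1, 5] (same object as result2, result3); result2 = [7, 1, 5] (same object as result1, result3); result3 = [7, 1, 5] (same object as result1, result2)
`print(result1)` → prints [7, 1, 5]
`print(result2)` → prints [7, 1, 5]
`print(result3)` → prints [7, 1, 5]
`print(result1 is result2)` → prints True

Answer:
[7, 1, 5]
[7, 1, 5]
[7, 1, 5]
True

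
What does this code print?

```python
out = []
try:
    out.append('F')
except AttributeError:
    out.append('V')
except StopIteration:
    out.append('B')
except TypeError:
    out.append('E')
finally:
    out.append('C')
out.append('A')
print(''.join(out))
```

Execution trace: 'F' (try body, no exception) → 'C' (finally) → 'A' (after the try/except). Output: FCA

Answer: FCA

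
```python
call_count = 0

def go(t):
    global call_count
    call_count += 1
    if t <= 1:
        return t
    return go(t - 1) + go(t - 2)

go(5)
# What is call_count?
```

Calls(t) = 1 + Calls(t-1) + Calls(t-2); Calls(0)=Calls(1)=1. For t=5 this gives 15.

Answer: 15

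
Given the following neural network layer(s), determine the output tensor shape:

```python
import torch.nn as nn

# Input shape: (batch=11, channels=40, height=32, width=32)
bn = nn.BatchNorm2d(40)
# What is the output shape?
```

Input: (11, 40, 32, 32) -> Output: (11, 40, 32, 32)

Answer: (11, 40, 32, 32)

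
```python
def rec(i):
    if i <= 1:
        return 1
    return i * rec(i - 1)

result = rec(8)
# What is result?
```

rec(8) = 8 * 7 * 6 * 5 * 4 * 3 * 2 * 1 = 40320

Answer: 40320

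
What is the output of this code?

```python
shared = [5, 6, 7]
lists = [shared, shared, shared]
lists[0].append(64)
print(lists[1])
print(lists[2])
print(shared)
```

Key concept: list of same reference.
Step by step:
`shared = [5, 6, 7]` → shared = [5, 6, 7]
`lists = [shared, shared, shared]` → lists = [[5, 6, 7], [5, 6, 7], [5, 6, 7]]
`lists[0].append(64)` → shared = [5, 6, 7, 64]; lists = [[5, 6, 7, 64], [5, 6, 7, 64], [5, 6, 7, 64]]
`print(lists[1])` → prints [5, 6, 7, 64]
`print(lists[2])` → prints [5, 6, 7, 64]
`print(shared)` → prints [5, 6, 7, 64]

Answer:
[5, 6, 7, 64]
[5, 6, 7, 64]
[5, 6, 7, 64]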